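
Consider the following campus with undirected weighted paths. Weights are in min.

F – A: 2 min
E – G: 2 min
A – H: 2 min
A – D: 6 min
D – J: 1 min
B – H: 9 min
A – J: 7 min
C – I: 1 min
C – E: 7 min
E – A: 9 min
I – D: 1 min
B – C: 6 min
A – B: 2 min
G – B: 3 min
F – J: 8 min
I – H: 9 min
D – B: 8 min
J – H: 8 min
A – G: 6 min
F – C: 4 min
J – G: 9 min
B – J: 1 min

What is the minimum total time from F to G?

Enumerating some paths:
F–C–I–D–J–B–G: 4+1+1+1+1+3 = 11
F–A–G: 2+6 = 8
F–A–B–G: 2+2+3 = 7
Cheapest is F–A–B–G at 7 min.

7 min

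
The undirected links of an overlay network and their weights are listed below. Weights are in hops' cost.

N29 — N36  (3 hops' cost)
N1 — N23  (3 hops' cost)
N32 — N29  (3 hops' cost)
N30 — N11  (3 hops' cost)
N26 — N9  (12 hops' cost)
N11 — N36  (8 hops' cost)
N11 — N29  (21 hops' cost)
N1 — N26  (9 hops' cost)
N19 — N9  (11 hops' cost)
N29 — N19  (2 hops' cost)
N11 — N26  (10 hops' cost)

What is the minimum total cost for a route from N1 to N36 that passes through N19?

37 hops' cost

Shortest N1→N19: N1 → N26 → N9 → N19 = 32
Shortest N19→N36: N19 → N29 → N36 = 5
Total via N19: 32 + 5 = 37 hops' cost.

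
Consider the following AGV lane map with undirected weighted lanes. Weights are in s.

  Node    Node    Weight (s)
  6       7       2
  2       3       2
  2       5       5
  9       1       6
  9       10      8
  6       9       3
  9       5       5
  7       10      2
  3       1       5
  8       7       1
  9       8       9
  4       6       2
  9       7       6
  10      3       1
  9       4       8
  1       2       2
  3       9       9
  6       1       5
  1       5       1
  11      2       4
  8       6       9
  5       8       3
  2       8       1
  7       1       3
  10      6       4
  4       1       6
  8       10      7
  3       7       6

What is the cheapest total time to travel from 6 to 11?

8 s

Candidate routes:
6 - 7 - 8 - 2 - 11: 2+1+1+4 = 8
6 - 10 - 3 - 2 - 11: 4+1+2+4 = 11
The minimum is 8 s via 6 - 7 - 8 - 2 - 11.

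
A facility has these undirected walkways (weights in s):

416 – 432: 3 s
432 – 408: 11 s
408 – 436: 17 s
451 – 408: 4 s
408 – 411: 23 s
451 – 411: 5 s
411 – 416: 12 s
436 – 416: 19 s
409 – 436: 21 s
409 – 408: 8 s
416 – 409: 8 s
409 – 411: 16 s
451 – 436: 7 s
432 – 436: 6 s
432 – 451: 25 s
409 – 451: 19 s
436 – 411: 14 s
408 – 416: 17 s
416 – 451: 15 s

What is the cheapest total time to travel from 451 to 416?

15 s

Running Dijkstra from 451:
451: 0
408: 4  (via 451)
411: 5  (via 451)
436: 7  (via 451)
409: 12  (via 408)
432: 13  (via 436)
416: 15  (via 451)
Shortest route: 451–416 = 15 s.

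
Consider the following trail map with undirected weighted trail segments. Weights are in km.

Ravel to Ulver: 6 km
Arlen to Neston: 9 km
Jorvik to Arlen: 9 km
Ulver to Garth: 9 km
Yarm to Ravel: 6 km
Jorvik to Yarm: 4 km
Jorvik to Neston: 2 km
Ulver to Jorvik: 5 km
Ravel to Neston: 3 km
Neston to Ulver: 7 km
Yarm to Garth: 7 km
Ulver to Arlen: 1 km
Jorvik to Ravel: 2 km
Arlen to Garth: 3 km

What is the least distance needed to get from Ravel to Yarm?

6 km

Enumerating some paths:
Ravel–Yarm: 6 = 6
Ravel–Neston–Jorvik–Yarm: 3+2+4 = 9
Ravel–Ulver–Jorvik–Yarm: 6+5+4 = 15
Cheapest is Ravel–Yarm at 6 km.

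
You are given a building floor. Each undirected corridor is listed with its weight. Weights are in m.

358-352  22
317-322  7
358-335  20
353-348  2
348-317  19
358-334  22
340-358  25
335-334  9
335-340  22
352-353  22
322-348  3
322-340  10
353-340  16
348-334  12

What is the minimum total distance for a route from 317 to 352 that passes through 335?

Best 317 to 335: 317–322–348–334–335 costing 31
Best 335 to 352: 335–358–352 costing 42
Total via 335: 31 + 42 = 73 m.

73 m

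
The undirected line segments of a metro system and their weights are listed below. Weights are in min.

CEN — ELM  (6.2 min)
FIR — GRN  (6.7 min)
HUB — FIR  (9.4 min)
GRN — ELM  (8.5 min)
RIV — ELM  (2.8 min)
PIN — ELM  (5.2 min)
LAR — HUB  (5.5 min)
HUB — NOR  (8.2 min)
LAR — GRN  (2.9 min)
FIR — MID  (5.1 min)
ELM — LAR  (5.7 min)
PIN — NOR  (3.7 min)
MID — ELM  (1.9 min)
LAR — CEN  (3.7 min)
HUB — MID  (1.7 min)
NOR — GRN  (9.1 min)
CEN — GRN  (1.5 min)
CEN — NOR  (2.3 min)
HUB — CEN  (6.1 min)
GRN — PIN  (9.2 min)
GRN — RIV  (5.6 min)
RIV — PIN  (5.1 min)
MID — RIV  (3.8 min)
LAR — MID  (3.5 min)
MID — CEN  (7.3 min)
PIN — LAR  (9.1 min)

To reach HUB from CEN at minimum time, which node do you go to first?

HUB

Enumerating some paths:
CEN–LAR–HUB: 3.7+5.5 = 9.2
CEN–LAR–MID–HUB: 3.7+3.5+1.7 = 8.9
CEN–MID–HUB: 7.3+1.7 = 9
CEN–HUB: 6.1 = 6.1
Cheapest is CEN–HUB at 6.1 min.
So from CEN the first move is to HUB.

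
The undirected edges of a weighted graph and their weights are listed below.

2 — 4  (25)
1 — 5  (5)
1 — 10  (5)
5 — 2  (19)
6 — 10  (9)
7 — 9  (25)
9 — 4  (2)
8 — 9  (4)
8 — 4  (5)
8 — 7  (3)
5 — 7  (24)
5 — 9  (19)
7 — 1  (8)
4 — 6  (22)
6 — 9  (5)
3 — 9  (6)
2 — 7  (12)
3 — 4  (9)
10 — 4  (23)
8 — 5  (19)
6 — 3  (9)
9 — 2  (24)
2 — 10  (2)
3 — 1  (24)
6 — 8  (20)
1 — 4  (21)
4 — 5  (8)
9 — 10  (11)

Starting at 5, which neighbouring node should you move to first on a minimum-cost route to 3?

Compare a few routes:
5 → 4 → 9 → 3: 8+2+6 = 16
5 → 4 → 3: 8+9 = 17
Cheapest is 5 → 4 → 9 → 3 at 16.
So from 5 the first move is to 4.

4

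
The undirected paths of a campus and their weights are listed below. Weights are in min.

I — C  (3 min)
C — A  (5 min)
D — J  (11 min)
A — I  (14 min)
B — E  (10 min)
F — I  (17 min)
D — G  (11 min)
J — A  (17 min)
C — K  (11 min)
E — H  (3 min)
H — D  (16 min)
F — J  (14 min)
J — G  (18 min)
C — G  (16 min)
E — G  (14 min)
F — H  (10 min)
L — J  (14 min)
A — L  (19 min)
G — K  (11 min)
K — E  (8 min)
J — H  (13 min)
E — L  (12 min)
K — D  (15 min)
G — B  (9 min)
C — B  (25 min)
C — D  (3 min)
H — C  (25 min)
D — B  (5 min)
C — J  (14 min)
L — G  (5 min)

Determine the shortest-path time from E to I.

Running Dijkstra from E:
E: 0
H: 3  (via E)
K: 8  (via E)
B: 10  (via E)
L: 12  (via E)
F: 13  (via H)
G: 14  (via E)
D: 15  (via B)
J: 16  (via H)
C: 18  (via D)
I: 21  (via C)
Shortest route: E → B → D → C → I = 21 min.

21 min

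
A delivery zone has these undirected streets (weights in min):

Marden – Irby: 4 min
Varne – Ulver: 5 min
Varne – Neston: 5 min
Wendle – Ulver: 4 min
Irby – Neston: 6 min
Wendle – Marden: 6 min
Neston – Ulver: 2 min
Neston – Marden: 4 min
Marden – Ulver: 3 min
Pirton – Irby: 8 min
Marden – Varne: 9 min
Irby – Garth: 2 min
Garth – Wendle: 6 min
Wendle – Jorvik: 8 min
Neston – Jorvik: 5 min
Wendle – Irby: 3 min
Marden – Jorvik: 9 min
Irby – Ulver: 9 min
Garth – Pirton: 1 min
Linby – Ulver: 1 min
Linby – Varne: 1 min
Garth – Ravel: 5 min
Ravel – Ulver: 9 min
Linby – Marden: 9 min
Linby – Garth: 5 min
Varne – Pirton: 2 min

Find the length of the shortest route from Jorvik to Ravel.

16 min

Candidate routes:
Jorvik–Neston–Ulver–Ravel: 5+2+9 = 16
Jorvik–Neston–Ulver–Linby–Varne–Pirton–Garth–Ravel: 5+2+1+1+2+1+5 = 17
Jorvik–Neston–Irby–Garth–Ravel: 5+6+2+5 = 18
Cheapest is Jorvik–Neston–Ulver–Ravel at 16 min.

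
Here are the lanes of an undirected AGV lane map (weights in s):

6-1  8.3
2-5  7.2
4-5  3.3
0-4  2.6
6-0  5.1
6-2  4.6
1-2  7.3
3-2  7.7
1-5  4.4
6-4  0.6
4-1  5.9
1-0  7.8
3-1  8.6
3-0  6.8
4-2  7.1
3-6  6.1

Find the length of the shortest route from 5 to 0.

5.9 s

Shortest distances from 5:
5: 0
4: 3.3  (via 5)
6: 3.9  (via 4)
1: 4.4  (via 5)
0: 5.9  (via 4)
Shortest route: 5–4–0 = 5.9 s.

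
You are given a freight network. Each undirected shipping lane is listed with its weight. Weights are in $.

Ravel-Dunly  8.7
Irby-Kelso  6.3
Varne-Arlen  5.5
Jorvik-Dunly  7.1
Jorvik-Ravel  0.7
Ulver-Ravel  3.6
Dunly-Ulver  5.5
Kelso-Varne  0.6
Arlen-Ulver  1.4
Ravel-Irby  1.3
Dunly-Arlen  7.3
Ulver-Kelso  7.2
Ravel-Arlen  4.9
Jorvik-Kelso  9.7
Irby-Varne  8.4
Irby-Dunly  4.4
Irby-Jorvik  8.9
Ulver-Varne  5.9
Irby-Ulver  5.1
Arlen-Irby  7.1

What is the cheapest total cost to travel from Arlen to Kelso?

Running Dijkstra from Arlen:
Arlen: 0
Ulver: 1.4  (via Arlen)
Ravel: 4.9  (via Arlen)
Varne: 5.5  (via Arlen)
Jorvik: 5.6  (via Ravel)
Kelso: 6.1  (via Varne)
Shortest route: Arlen–Varne–Kelso = $6.1.

$6.1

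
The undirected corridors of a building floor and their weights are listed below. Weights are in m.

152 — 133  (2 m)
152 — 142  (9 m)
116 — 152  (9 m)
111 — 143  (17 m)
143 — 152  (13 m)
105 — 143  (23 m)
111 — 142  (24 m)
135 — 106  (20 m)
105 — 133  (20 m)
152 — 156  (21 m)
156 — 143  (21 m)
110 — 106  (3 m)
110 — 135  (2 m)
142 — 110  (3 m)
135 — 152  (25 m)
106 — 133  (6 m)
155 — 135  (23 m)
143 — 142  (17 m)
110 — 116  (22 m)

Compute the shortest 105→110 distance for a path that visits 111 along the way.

Shortest 105→111: 105 → 143 → 111 = 40
Shortest 111→110: 111 → 142 → 110 = 27
Total via 111: 40 + 27 = 67 m.

67 m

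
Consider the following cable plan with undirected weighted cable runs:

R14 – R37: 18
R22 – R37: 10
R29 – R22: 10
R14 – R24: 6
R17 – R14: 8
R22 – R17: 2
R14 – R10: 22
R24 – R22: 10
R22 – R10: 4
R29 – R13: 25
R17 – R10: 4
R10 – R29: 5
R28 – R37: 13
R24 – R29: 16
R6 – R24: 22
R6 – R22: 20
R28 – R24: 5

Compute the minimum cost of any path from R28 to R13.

46

Compare a few routes:
R28 - R24 - R22 - R10 - R29 - R13: 5+10+4+5+25 = 49
R28 - R24 - R29 - R13: 5+16+25 = 46
The minimum is 46 via R28 - R24 - R29 - R13.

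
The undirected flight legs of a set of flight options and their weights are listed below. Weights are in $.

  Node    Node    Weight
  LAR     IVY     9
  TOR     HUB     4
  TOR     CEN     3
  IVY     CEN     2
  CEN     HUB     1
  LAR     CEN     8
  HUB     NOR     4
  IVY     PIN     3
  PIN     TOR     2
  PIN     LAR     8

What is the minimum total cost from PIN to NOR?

$10

Candidate routes:
PIN–LAR–CEN–HUB–NOR: 8+8+1+4 = 21
PIN–TOR–HUB–NOR: 2+4+4 = 10
PIN–IVY–CEN–TOR–HUB–NOR: 3+2+3+4+4 = 16
PIN–LAR–IVY–CEN–HUB–NOR: 8+9+2+1+4 = 24
The minimum is $10 via PIN–TOR–HUB–NOR.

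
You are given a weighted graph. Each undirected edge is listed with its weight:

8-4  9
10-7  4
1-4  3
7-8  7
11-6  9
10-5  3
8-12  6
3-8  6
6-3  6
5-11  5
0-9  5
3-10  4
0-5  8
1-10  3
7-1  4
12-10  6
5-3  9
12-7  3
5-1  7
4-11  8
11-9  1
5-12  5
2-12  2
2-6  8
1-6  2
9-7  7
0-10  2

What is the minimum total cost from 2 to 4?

12

Candidate routes:
2–12–10–1–4: 2+6+3+3 = 14
2–6–1–4: 8+2+3 = 13
2–12–7–1–4: 2+3+4+3 = 12
Cheapest is 2–12–7–1–4 at 12.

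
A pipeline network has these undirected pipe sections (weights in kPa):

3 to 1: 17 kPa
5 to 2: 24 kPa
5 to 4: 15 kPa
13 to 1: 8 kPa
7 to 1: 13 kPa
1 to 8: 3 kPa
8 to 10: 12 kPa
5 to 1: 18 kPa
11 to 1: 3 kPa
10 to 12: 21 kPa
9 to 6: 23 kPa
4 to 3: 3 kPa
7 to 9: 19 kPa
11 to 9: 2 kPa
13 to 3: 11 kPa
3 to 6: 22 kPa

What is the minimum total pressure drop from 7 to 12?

Enumerating some paths:
7 → 9 → 11 → 1 → 8 → 10 → 12: 19+2+3+3+12+21 = 60
7 → 1 → 8 → 10 → 12: 13+3+12+21 = 49
7 → 9 → 6 → 3 → 1 → 8 → 10 → 12: 19+23+22+17+3+12+21 = 117
The minimum is 49 kPa via 7 → 1 → 8 → 10 → 12.

49 kPa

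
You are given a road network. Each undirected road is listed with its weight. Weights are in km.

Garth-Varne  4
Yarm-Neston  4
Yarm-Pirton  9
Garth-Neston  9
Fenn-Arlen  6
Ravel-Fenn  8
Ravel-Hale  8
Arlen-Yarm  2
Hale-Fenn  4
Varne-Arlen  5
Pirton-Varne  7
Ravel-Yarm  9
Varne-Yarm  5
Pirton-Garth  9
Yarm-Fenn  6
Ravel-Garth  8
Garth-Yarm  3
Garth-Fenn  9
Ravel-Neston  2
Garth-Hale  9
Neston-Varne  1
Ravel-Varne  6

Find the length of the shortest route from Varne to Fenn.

Candidate routes:
Varne–Arlen–Yarm–Fenn: 5+2+6 = 13
Varne–Neston–Ravel–Fenn: 1+2+8 = 11
Varne–Neston–Yarm–Arlen–Fenn: 1+4+2+6 = 13
Cheapest is Varne–Neston–Ravel–Fenn at 11 km.

11 km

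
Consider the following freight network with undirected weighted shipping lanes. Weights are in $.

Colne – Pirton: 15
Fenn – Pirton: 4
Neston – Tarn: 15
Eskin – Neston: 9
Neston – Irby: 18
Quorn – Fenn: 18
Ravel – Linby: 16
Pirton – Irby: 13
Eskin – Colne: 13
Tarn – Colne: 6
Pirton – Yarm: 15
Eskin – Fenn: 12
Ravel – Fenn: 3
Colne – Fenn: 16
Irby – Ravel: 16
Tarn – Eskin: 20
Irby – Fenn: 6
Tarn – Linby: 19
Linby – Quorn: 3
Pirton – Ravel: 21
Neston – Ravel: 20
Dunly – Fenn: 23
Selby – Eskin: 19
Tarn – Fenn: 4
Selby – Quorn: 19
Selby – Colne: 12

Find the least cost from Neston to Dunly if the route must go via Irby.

$47

Best Neston to Irby: Neston–Irby costing 18
Best Irby to Dunly: Irby–Fenn–Dunly costing 29
Total via Irby: 18 + 29 = $47.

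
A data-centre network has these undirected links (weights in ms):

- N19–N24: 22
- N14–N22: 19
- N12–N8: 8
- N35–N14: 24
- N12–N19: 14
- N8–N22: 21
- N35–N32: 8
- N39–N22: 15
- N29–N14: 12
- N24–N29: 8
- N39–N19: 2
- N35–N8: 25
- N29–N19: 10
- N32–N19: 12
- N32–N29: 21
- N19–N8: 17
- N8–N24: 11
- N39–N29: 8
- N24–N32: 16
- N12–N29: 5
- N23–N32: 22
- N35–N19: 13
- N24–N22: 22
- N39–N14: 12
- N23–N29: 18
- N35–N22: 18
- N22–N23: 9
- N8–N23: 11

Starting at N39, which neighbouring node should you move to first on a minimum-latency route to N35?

Enumerating some paths:
N39 - N22 - N35: 15+18 = 33
N39 - N29 - N19 - N35: 8+10+13 = 31
N39 - N19 - N35: 2+13 = 15
N39 - N19 - N32 - N35: 2+12+8 = 22
The minimum is 15 ms via N39 - N19 - N35.
So from N39 the first move is to N19.

N19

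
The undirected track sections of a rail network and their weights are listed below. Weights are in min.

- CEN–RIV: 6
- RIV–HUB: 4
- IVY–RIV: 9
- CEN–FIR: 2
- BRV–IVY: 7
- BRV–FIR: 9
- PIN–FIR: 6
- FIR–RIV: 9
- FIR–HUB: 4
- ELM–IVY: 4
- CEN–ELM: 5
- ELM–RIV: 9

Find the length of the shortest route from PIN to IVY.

17 min

Enumerating some paths:
PIN → FIR → BRV → IVY: 6+9+7 = 22
PIN → FIR → CEN → ELM → IVY: 6+2+5+4 = 17
PIN → FIR → CEN → RIV → IVY: 6+2+6+9 = 23
PIN → FIR → HUB → RIV → IVY: 6+4+4+9 = 23
The minimum is 17 min via PIN → FIR → CEN → ELM → IVY.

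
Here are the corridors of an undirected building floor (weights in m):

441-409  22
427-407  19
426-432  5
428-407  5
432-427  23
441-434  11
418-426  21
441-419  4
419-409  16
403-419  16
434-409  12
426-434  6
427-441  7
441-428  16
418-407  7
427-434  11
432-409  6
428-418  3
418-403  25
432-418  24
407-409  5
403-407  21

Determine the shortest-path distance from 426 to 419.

21 m

Running Dijkstra from 426:
426: 0
432: 5  (via 426)
434: 6  (via 426)
409: 11  (via 432)
407: 16  (via 409)
441: 17  (via 434)
427: 17  (via 434)
428: 21  (via 407)
419: 21  (via 441)
Shortest route: 426–434–441–419 = 21 m.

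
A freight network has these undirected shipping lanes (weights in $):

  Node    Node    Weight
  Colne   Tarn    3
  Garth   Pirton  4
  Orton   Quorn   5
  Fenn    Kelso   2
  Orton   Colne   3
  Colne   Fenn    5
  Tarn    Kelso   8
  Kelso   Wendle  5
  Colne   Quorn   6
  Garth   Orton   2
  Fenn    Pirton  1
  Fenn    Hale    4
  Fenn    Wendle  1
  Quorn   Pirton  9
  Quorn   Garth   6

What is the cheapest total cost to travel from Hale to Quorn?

$14

Enumerating some paths:
Hale → Fenn → Colne → Quorn: 4+5+6 = 15
Hale → Fenn → Pirton → Quorn: 4+1+9 = 14
Hale → Fenn → Pirton → Garth → Quorn: 4+1+4+6 = 15
The minimum is $14 via Hale → Fenn → Pirton → Quorn.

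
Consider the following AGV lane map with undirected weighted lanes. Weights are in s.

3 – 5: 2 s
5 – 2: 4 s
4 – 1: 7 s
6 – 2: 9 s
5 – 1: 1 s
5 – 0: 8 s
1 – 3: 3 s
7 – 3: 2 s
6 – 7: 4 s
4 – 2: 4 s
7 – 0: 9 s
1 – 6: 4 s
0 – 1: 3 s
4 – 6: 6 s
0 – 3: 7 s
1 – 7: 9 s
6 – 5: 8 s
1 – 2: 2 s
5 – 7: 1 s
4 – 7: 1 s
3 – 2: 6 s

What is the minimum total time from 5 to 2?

Settle nodes by increasing distance from 5:
5: 0
1: 1  (via 5)
7: 1  (via 5)
3: 2  (via 5)
4: 2  (via 7)
2: 3  (via 1)
Shortest route: 5–1–2 = 3 s.

3 s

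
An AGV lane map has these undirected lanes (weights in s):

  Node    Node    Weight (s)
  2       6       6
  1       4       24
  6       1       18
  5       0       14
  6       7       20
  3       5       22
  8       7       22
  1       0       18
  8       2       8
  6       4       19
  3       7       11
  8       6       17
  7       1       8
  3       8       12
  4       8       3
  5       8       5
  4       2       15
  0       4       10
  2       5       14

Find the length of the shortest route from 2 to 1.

24 s

Running Dijkstra from 2:
2: 0
6: 6  (via 2)
8: 8  (via 2)
4: 11  (via 8)
5: 13  (via 8)
3: 20  (via 8)
0: 21  (via 4)
1: 24  (via 6)
Shortest route: 2–6–1 = 24 s.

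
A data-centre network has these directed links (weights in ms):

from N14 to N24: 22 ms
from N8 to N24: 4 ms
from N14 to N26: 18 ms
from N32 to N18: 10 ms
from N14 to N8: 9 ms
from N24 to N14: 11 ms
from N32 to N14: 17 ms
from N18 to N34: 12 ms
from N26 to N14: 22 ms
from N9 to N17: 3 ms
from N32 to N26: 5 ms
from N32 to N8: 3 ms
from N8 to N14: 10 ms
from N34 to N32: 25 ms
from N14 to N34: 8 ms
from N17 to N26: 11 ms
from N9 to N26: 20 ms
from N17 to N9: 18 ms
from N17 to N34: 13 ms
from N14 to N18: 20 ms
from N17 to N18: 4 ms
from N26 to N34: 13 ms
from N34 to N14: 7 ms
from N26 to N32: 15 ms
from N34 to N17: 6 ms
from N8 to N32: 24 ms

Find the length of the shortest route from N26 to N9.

Compare a few routes:
N26 → N34 → N17 → N9: 13+6+18 = 37
N26 → N14 → N34 → N17 → N9: 22+8+6+18 = 54
The minimum is 37 ms via N26 → N34 → N17 → N9.

37 ms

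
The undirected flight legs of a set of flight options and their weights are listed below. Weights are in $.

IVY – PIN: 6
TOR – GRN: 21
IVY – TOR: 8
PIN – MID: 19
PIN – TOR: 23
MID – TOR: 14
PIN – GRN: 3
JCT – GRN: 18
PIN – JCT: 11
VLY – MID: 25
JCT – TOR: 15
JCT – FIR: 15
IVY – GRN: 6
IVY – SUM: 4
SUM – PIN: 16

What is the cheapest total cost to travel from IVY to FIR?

$32

Shortest distances from IVY:
IVY: 0
SUM: 4  (via IVY)
GRN: 6  (via IVY)
PIN: 6  (via IVY)
TOR: 8  (via IVY)
JCT: 17  (via PIN)
MID: 22  (via TOR)
FIR: 32  (via JCT)
Shortest route: IVY → PIN → JCT → FIR = $32.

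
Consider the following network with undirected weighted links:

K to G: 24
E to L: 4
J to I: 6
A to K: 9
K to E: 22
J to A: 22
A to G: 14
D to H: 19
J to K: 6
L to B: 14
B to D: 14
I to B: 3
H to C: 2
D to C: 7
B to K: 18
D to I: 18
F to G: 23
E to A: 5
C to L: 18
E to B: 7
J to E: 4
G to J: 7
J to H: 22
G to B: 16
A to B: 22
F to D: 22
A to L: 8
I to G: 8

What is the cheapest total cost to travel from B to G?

11

Shortest distances from B:
B: 0
I: 3  (via B)
E: 7  (via B)
J: 9  (via I)
G: 11  (via I)
Shortest route: B–I–G = 11.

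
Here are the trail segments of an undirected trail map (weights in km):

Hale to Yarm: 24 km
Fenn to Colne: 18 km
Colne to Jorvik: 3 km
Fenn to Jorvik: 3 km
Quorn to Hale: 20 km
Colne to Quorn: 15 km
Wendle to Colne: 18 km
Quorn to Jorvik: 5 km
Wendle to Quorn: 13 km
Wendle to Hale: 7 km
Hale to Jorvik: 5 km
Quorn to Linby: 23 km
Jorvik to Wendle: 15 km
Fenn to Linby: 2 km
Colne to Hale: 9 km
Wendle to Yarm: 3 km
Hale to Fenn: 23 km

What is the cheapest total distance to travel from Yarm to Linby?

Compare a few routes:
Yarm–Wendle–Hale–Jorvik–Fenn–Linby: 3+7+5+3+2 = 20
Yarm–Wendle–Jorvik–Fenn–Linby: 3+15+3+2 = 23
Yarm–Wendle–Quorn–Jorvik–Fenn–Linby: 3+13+5+3+2 = 26
Cheapest is Yarm–Wendle–Hale–Jorvik–Fenn–Linby at 20 km.

20 km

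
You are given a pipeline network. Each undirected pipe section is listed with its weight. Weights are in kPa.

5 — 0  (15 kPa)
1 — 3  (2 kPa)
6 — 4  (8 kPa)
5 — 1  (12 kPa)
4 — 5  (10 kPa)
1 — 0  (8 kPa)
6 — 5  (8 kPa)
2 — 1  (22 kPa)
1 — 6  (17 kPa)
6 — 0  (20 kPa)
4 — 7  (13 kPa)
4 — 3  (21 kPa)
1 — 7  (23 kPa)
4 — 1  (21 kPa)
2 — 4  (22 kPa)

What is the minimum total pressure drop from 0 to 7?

Enumerating some paths:
0 - 5 - 4 - 7: 15+10+13 = 38
0 - 1 - 7: 8+23 = 31
The minimum is 31 kPa via 0 - 1 - 7.

31 kPa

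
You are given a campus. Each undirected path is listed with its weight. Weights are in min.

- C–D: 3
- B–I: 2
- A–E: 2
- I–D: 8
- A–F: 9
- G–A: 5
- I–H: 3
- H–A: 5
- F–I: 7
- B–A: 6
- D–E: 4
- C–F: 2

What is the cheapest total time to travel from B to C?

Running Dijkstra from B:
B: 0
I: 2  (via B)
H: 5  (via I)
A: 6  (via B)
E: 8  (via A)
F: 9  (via I)
D: 10  (via I)
C: 11  (via F)
Shortest route: B–I–F–C = 11 min.

11 min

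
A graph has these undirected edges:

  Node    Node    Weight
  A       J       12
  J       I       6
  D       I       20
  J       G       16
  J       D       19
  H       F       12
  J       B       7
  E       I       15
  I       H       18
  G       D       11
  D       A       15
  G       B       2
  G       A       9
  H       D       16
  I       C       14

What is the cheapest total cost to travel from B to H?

Settle nodes by increasing distance from B:
B: 0
G: 2  (via B)
J: 7  (via B)
A: 11  (via G)
D: 13  (via G)
I: 13  (via J)
C: 27  (via I)
E: 28  (via I)
H: 29  (via D)
Shortest route: B–G–D–H = 29.

29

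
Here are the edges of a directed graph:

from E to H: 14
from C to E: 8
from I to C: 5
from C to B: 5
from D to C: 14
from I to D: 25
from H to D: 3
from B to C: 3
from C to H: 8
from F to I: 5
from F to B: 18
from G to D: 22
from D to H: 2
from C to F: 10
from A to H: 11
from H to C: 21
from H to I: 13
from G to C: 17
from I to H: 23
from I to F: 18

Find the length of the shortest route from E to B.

36

Shortest distances from E:
E: 0
H: 14  (via E)
D: 17  (via H)
I: 27  (via H)
C: 31  (via D)
B: 36  (via C)
Shortest route: E–H–D–C–B = 36.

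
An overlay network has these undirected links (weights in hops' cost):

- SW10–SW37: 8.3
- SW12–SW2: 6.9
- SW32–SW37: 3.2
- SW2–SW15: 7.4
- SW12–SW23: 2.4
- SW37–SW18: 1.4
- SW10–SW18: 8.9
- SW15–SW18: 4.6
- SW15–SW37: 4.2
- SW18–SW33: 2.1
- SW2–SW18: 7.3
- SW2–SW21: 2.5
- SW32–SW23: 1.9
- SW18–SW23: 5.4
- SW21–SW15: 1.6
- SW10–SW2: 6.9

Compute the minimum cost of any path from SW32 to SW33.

6.7 hops' cost

Candidate routes:
SW32 → SW37 → SW15 → SW18 → SW33: 3.2+4.2+4.6+2.1 = 14.1
SW32 → SW37 → SW18 → SW33: 3.2+1.4+2.1 = 6.7
SW32 → SW23 → SW18 → SW33: 1.9+5.4+2.1 = 9.4
The minimum is 6.7 hops' cost via SW32 → SW37 → SW18 → SW33.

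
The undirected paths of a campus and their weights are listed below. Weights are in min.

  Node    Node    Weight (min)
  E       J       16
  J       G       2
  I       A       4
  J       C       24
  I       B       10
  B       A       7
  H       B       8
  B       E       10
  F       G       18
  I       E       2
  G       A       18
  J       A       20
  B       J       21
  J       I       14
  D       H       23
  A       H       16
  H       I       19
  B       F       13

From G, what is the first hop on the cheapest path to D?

J

Compare a few routes:
G - A - B - H - D: 18+7+8+23 = 56
G - J - B - H - D: 2+21+8+23 = 54
The minimum is 54 min via G - J - B - H - D.
So from G the first move is to J.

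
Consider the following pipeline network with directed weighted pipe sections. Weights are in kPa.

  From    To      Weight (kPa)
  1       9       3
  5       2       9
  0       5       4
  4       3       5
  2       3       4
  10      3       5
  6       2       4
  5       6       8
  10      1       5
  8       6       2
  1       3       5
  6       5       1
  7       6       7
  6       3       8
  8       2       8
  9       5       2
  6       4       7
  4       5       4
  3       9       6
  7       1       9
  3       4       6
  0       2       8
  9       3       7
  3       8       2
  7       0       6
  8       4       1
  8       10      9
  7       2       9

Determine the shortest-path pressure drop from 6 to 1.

24 kPa

Candidate routes:
6 → 5 → 2 → 3 → 8 → 10 → 1: 1+9+4+2+9+5 = 30
6 → 4 → 3 → 8 → 10 → 1: 7+5+2+9+5 = 28
6 → 3 → 8 → 10 → 1: 8+2+9+5 = 24
The minimum is 24 kPa via 6 → 3 → 8 → 10 → 1.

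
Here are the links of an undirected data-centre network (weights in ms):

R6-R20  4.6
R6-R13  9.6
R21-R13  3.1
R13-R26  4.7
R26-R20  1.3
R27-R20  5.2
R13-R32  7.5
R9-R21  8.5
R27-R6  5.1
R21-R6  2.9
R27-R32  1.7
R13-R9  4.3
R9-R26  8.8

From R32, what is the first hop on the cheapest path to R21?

Candidate routes:
R32 → R27 → R20 → R6 → R21: 1.7+5.2+4.6+2.9 = 14.4
R32 → R27 → R6 → R21: 1.7+5.1+2.9 = 9.7
R32 → R13 → R21: 7.5+3.1 = 10.6
The minimum is 9.7 ms via R32 → R27 → R6 → R21.
So from R32 the first move is to R27.

R27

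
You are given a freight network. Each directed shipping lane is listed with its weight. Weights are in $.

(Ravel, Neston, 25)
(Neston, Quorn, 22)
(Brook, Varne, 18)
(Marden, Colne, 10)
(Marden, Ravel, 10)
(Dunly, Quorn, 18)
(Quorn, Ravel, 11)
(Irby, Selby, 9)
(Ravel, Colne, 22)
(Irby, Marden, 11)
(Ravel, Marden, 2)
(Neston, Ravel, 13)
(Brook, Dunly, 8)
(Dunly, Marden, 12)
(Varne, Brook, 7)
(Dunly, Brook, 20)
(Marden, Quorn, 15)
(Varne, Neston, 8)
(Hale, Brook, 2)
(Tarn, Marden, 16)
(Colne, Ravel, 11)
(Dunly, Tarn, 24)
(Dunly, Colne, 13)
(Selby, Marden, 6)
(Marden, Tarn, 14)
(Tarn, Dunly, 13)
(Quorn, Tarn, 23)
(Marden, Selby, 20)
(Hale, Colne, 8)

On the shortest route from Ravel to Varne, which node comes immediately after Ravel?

Marden

Enumerating some paths:
Ravel - Marden - Tarn - Dunly - Brook - Varne: 2+14+13+20+18 = 67
Ravel - Marden - Quorn - Tarn - Dunly - Brook - Varne: 2+15+23+13+20+18 = 91
Cheapest is Ravel - Marden - Tarn - Dunly - Brook - Varne at $67.
So from Ravel the first move is to Marden.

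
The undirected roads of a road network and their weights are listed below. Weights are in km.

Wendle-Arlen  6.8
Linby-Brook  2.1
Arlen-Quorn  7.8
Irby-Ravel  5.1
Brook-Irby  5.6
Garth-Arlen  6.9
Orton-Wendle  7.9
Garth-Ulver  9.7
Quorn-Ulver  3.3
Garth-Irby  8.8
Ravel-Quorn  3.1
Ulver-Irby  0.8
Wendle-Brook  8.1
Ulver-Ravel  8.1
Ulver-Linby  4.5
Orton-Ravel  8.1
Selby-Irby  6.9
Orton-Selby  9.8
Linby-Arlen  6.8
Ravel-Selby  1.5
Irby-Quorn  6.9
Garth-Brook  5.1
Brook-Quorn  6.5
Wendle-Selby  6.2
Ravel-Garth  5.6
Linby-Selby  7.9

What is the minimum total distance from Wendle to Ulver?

Settle nodes by increasing distance from Wendle:
Wendle: 0
Selby: 6.2  (via Wendle)
Arlen: 6.8  (via Wendle)
Ravel: 7.7  (via Selby)
Orton: 7.9  (via Wendle)
Brook: 8.1  (via Wendle)
Linby: 10.2  (via Brook)
Quorn: 10.8  (via Ravel)
Irby: 12.8  (via Ravel)
Garth: 13.2  (via Brook)
Ulver: 13.6  (via Irby)
Shortest route: Wendle–Selby–Ravel–Irby–Ulver = 13.6 km.

13.6 km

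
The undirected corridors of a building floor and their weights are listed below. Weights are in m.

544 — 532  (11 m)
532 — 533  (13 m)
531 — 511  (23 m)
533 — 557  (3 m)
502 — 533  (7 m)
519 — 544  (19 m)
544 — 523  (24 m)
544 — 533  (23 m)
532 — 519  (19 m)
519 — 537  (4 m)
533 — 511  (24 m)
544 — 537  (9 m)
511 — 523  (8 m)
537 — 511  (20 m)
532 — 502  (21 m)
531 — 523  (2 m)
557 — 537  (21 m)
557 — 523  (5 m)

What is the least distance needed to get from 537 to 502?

31 m

Running Dijkstra from 537:
537: 0
519: 4  (via 537)
544: 9  (via 537)
511: 20  (via 537)
532: 20  (via 544)
557: 21  (via 537)
533: 24  (via 557)
523: 26  (via 557)
531: 28  (via 523)
502: 31  (via 533)
Shortest route: 537 → 557 → 533 → 502 = 31 m.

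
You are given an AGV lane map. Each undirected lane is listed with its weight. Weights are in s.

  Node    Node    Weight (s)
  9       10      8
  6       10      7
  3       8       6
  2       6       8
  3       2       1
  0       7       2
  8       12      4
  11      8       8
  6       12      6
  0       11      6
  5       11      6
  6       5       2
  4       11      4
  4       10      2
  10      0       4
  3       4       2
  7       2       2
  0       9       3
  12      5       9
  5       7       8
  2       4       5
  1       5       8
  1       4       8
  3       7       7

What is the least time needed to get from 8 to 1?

Shortest distances from 8:
8: 0
12: 4  (via 8)
3: 6  (via 8)
2: 7  (via 3)
4: 8  (via 3)
11: 8  (via 8)
7: 9  (via 2)
6: 10  (via 12)
10: 10  (via 4)
0: 11  (via 7)
5: 12  (via 6)
9: 14  (via 0)
1: 16  (via 4)
Shortest route: 8 → 3 → 4 → 1 = 16 s.

16 s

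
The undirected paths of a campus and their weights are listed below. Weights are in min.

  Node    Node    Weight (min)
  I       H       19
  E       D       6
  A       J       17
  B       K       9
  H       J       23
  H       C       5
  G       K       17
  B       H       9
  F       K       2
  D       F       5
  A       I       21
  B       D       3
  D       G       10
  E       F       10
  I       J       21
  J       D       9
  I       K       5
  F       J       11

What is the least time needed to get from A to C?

43 min

Candidate routes:
A–J–D–B–H–C: 17+9+3+9+5 = 43
A–J–H–C: 17+23+5 = 45
Cheapest is A–J–D–B–H–C at 43 min.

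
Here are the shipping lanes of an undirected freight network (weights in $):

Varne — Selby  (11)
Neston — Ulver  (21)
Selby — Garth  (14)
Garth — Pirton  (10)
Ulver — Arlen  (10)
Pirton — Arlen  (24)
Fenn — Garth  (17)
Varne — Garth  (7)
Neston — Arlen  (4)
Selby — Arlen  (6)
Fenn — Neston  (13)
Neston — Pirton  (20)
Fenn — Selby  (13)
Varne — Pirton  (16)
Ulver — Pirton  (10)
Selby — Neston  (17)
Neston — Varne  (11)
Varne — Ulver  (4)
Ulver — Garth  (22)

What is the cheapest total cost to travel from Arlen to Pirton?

$20

Shortest distances from Arlen:
Arlen: 0
Neston: 4  (via Arlen)
Selby: 6  (via Arlen)
Ulver: 10  (via Arlen)
Varne: 14  (via Ulver)
Fenn: 17  (via Neston)
Garth: 20  (via Selby)
Pirton: 20  (via Ulver)
Shortest route: Arlen–Ulver–Pirton = $20.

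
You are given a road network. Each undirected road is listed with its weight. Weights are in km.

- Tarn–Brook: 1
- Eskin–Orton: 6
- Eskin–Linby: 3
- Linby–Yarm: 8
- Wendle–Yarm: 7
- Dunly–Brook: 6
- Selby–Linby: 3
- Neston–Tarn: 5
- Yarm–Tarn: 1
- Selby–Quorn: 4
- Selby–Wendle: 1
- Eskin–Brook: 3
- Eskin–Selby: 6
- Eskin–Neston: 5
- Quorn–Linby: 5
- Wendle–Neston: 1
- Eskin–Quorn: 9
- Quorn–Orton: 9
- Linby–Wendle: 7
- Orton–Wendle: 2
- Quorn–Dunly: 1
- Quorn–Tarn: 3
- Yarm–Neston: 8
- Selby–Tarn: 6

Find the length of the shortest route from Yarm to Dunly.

5 km

Enumerating some paths:
Yarm → Tarn → Brook → Dunly: 1+1+6 = 8
Yarm → Tarn → Quorn → Dunly: 1+3+1 = 5
The minimum is 5 km via Yarm → Tarn → Quorn → Dunly.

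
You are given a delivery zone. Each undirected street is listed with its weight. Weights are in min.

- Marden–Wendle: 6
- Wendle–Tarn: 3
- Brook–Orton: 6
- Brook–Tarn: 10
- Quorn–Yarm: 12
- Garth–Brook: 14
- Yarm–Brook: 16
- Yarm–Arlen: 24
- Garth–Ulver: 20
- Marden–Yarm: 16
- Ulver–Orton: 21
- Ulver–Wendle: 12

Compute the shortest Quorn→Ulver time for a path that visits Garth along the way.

62 min

Shortest Quorn→Garth: Quorn → Yarm → Brook → Garth = 42
Best Garth to Ulver: Garth → Ulver costing 20
Total via Garth: 42 + 20 = 62 min.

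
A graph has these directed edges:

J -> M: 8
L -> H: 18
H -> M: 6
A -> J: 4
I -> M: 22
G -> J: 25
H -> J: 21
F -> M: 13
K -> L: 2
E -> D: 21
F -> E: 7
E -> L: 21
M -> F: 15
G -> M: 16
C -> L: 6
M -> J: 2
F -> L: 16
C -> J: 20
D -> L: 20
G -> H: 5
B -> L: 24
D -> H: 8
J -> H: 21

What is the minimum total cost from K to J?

28

Settle nodes by increasing distance from K:
K: 0
L: 2  (via K)
H: 20  (via L)
M: 26  (via H)
J: 28  (via M)
Shortest route: K–L–H–M–J = 28.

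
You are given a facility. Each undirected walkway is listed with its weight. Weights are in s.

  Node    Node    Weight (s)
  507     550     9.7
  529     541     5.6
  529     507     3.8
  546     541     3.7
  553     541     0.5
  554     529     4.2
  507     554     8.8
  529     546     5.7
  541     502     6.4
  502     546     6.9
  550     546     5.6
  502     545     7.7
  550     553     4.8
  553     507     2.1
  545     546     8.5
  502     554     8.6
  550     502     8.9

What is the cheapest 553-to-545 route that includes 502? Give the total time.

14.6 s

Shortest 553→502: 553 → 541 → 502 = 6.9
Best 502 to 545: 502 → 545 costing 7.7
Total via 502: 6.9 + 7.7 = 14.6 s.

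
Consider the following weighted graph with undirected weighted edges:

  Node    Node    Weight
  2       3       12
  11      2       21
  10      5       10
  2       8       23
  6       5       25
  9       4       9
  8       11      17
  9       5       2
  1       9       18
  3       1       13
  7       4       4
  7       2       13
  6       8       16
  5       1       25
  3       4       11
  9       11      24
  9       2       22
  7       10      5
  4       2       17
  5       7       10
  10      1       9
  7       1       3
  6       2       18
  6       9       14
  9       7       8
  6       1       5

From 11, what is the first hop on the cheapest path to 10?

Candidate routes:
11 - 9 - 5 - 7 - 10: 24+2+10+5 = 41
11 - 9 - 5 - 10: 24+2+10 = 36
11 - 2 - 7 - 10: 21+13+5 = 39
11 - 9 - 7 - 10: 24+8+5 = 37
The minimum is 36 via 11 - 9 - 5 - 10.
So from 11 the first move is to 9.

9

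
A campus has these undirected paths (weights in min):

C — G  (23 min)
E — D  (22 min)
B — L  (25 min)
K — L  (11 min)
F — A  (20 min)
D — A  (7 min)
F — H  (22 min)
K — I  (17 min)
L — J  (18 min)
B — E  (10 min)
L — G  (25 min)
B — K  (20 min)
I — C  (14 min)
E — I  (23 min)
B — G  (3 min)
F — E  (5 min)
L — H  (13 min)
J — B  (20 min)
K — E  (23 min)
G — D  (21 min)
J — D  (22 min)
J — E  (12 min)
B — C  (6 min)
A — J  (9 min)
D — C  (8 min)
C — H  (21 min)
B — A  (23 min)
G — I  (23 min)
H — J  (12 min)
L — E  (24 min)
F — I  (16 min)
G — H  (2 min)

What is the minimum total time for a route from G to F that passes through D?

Shortest G→D: G → B → C → D = 17
Best D to F: D → A → F costing 27
Total via D: 17 + 27 = 44 min.

44 min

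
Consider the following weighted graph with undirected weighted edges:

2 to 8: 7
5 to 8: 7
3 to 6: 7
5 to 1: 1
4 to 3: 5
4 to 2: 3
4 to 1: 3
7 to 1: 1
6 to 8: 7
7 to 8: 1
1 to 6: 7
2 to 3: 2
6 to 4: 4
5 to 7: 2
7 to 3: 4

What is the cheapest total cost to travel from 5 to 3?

6

Candidate routes:
5 → 7 → 3: 2+4 = 6
5 → 1 → 4 → 3: 1+3+5 = 9
5 → 1 → 4 → 2 → 3: 1+3+3+2 = 9
Cheapest is 5 → 7 → 3 at 6.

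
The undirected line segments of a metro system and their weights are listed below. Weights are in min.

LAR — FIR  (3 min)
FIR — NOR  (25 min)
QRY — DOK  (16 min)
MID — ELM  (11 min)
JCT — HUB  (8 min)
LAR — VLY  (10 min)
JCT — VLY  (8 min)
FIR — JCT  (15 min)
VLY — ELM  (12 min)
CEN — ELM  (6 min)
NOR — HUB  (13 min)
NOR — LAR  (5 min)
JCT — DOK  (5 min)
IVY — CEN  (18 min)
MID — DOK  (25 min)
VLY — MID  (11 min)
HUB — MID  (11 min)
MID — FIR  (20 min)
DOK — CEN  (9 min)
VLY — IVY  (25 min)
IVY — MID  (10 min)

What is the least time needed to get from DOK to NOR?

Compare a few routes:
DOK - CEN - ELM - VLY - LAR - NOR: 9+6+12+10+5 = 42
DOK - JCT - FIR - LAR - NOR: 5+15+3+5 = 28
DOK - JCT - HUB - NOR: 5+8+13 = 26
DOK - JCT - VLY - LAR - NOR: 5+8+10+5 = 28
Cheapest is DOK - JCT - HUB - NOR at 26 min.

26 min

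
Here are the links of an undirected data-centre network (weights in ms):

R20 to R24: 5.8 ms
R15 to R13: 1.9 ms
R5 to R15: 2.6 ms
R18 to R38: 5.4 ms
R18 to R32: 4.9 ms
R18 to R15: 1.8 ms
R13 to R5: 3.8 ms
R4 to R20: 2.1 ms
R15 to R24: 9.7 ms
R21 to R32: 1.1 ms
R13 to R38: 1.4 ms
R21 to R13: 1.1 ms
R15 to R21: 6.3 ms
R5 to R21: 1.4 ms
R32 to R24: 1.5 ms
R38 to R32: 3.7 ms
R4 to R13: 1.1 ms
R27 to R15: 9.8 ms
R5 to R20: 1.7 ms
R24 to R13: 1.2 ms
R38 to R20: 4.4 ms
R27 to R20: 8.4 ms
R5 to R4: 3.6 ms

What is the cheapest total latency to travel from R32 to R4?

Enumerating some paths:
R32 → R21 → R13 → R4: 1.1+1.1+1.1 = 3.3
R32 → R24 → R13 → R4: 1.5+1.2+1.1 = 3.8
R32 → R21 → R5 → R4: 1.1+1.4+3.6 = 6.1
Cheapest is R32 → R21 → R13 → R4 at 3.3 ms.

3.3 ms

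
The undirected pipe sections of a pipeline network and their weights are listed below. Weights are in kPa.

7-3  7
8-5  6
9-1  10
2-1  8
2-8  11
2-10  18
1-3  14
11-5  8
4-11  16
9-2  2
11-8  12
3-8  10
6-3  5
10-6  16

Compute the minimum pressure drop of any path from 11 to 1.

31 kPa

Enumerating some paths:
11–8–2–1: 12+11+8 = 31
11–8–2–9–1: 12+11+2+10 = 35
11–8–3–1: 12+10+14 = 36
11–5–8–2–1: 8+6+11+8 = 33
The minimum is 31 kPa via 11–8–2–1.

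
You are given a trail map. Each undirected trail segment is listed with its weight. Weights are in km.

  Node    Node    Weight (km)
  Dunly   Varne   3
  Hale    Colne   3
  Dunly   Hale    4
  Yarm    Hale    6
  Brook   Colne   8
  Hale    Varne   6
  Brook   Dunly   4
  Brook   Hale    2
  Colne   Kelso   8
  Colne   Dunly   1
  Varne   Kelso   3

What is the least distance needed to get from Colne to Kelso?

Running Dijkstra from Colne:
Colne: 0
Dunly: 1  (via Colne)
Hale: 3  (via Colne)
Varne: 4  (via Dunly)
Brook: 5  (via Dunly)
Kelso: 7  (via Varne)
Shortest route: Colne → Dunly → Varne → Kelso = 7 km.

7 km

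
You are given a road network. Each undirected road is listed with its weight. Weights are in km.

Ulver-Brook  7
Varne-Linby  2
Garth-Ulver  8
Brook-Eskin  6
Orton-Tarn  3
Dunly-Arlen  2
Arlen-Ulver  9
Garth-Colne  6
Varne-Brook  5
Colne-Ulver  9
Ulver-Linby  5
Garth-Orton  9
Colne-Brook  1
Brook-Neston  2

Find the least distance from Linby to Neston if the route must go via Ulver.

Shortest Linby→Ulver: Linby–Ulver = 5
Shortest Ulver→Neston: Ulver–Brook–Neston = 9
Total via Ulver: 5 + 9 = 14 km.

14 km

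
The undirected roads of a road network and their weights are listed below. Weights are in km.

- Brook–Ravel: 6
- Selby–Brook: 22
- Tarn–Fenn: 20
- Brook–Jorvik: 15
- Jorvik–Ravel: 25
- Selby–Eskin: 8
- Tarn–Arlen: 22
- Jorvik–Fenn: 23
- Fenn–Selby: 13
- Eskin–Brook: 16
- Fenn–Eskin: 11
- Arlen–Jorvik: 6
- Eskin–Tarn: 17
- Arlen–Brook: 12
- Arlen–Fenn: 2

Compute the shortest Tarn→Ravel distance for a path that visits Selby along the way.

Best Tarn to Selby: Tarn → Eskin → Selby costing 25
Shortest Selby→Ravel: Selby → Brook → Ravel = 28
Total via Selby: 25 + 28 = 53 km.

53 km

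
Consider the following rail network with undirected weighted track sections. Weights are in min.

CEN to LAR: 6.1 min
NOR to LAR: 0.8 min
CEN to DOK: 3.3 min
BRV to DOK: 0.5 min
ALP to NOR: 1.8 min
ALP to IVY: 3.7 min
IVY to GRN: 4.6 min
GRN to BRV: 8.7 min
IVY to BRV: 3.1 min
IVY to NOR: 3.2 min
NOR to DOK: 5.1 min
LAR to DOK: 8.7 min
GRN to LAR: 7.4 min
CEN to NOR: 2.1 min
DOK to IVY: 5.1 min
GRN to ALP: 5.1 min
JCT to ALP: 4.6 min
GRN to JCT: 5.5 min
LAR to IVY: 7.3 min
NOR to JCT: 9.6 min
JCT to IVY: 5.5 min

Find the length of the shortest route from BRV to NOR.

5.6 min

Shortest distances from BRV:
BRV: 0
DOK: 0.5  (via BRV)
IVY: 3.1  (via BRV)
CEN: 3.8  (via DOK)
NOR: 5.6  (via DOK)
Shortest route: BRV → DOK → NOR = 5.6 min.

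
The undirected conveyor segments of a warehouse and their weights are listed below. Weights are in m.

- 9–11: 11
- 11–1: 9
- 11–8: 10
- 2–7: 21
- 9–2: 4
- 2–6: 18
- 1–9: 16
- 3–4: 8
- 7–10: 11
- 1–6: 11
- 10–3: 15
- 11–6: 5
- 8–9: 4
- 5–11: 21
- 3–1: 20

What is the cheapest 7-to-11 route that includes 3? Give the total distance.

Shortest 7→3: 7–10–3 = 26
Shortest 3→11: 3–1–11 = 29
Total via 3: 26 + 29 = 55 m.

55 m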